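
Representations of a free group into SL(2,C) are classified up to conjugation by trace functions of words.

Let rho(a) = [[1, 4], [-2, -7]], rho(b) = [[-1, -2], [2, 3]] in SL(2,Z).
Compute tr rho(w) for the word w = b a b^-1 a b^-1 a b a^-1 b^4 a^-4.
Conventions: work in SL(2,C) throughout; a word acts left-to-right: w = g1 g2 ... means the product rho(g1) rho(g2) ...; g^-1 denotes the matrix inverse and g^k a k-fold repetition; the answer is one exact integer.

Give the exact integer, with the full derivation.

69890

rho(b) = [[-1, -2], [2, 3]]
... * rho(a) = [[1, 4], [-2, -7]]  ->  [[3, 10], [-4, -13]]
... * rho(b^-1) = [[3, 2], [-2, -1]]  ->  [[-11, -4], [14, 5]]
... * rho(a) = [[1, 4], [-2, -7]]  ->  [[-3, -16], [4, 21]]
... * rho(b^-1) = [[3, 2], [-2, -1]]  ->  [[23, 10], [-30, -13]]
... * rho(a) = [[1, 4], [-2, -7]]  ->  [[3, 22], [-4, -29]]
... * rho(b) = [[-1, -2], [2, 3]]  ->  [[41, 60], [-54, -79]]
... * rho(a^-1) = [[-7, -4], [2, 1]]  ->  [[-167, -104], [220, 137]]
... * rho(b) = [[-1, -2], [2, 3]]  ->  [[-41, 22], [54, -29]]
... * rho(b) = [[-1, -2], [2, 3]]  ->  [[85, 148], [-112, -195]]
... * rho(b) = [[-1, -2], [2, 3]]  ->  [[211, 274], [-278, -361]]
... * rho(b) = [[-1, -2], [2, 3]]  ->  [[337, 400], [-444, -527]]
... * rho(a^-1) = [[-7, -4], [2, 1]]  ->  [[-1559, -948], [2054, 1249]]
... * rho(a^-1) = [[-7, -4], [2, 1]]  ->  [[9017, 5288], [-11880, -6967]]
... * rho(a^-1) = [[-7, -4], [2, 1]]  ->  [[-52543, -30780], [69226, 40553]]
... * rho(a^-1) = [[-7, -4], [2, 1]]  ->  [[306241, 179392], [-403476, -236351]]
tr = 306241 + -236351 = 69890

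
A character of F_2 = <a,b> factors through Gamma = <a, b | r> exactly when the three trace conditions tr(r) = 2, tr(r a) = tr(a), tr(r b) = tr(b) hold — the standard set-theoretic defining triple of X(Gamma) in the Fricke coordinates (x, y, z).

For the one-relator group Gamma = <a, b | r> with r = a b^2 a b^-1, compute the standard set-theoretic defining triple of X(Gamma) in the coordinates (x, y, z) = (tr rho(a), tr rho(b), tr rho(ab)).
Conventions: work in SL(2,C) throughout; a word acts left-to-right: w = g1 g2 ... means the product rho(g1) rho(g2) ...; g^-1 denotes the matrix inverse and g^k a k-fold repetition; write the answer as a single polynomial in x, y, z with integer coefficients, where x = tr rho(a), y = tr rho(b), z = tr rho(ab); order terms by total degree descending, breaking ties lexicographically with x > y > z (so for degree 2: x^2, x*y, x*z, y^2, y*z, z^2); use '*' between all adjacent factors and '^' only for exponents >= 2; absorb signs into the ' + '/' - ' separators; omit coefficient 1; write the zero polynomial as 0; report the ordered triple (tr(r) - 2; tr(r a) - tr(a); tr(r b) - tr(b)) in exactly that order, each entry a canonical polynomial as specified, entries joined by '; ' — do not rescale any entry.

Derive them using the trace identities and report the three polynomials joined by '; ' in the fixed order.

x*y^2*z - x^2*y - y^3 - y*z^2 + x*z + 3*y - 2; x^2*y^2*z - x^3*y - x*y^3 - x*y*z^2 + x^2*z + 3*x*y - x - z; x*y*z - x^2 - y^2 - y + 2

tr(b^2 a) = tr(b)*tr(a b) - tr(a) = y*z - x
tr(b^2) = tr(b)*tr(b) - tr(1) = y^2 - 2
tr(a b^2 a) = tr(a)*tr(b^2 a) - tr(b^2) = x*y*z - x^2 - y^2 + 2
tr(a b a b) = tr(a b)*tr(a b) - tr(1)   [split at repeated a] = z^2 - 2
tr(a b a) = tr(a)*tr(b a) - tr(b) = x*z - y
tr(a b^2 a b) = tr(b)*tr(a b a b) - tr(a b a) = y*z^2 - x*z - y
tr(a b^2 a b^-1) = tr(a b^2 a)*tr(b) - tr(a b^2 a b) = x*y^2*z - x^2*y - y^3 - y*z^2 + x*z + 3*y
tr(a^2 b^2 a) = tr(a)*tr(b^2 a^2) - tr(b^2 a) = x^2*y*z - x^3 - x*y^2 - y*z + 3*x
tr(b^2 a b) = tr(b)*tr(a b^2) - tr(a b) = y^2*z - x*y - z
tr(a^2 b^2 a b) = tr(a)*tr(b^2 a b a) - tr(b^2 a b) = x*y*z^2 - x^2*z - y^2*z + z
tr(a b^2 a b^-1 a) = tr(a^2 b^2 a)*tr(b) - tr(a^2 b^2 a b) = x^2*y^2*z - x^3*y - x*y^3 - x*y*z^2 + x^2*z + 3*x*y - z
assemble the triple (tr(r) - 2; tr(r a) - x; tr(r b) - y)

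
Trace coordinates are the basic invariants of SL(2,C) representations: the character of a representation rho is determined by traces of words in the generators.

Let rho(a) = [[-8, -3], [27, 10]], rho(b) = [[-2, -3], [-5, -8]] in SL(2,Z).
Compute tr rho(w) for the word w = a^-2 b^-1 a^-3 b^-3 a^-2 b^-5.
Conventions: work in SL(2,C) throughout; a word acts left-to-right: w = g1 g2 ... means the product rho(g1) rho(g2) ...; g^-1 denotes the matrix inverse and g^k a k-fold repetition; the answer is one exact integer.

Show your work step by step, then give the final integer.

-22176016294930

rho(a^-1) = [[10, 3], [-27, -8]]
... * rho(a^-1) = [[10, 3], [-27, -8]]  ->  [[19, 6], [-54, -17]]
... * rho(b^-1) = [[-8, 3], [5, -2]]  ->  [[-122, 45], [347, -128]]
... * rho(a^-1) = [[10, 3], [-27, -8]]  ->  [[-2435, -726], [6926, 2065]]
... * rho(a^-1) = [[10, 3], [-27, -8]]  ->  [[-4748, -1497], [13505, 4258]]
... * rho(a^-1) = [[10, 3], [-27, -8]]  ->  [[-7061, -2268], [20084, 6451]]
... * rho(b^-1) = [[-8, 3], [5, -2]]  ->  [[45148, -16647], [-128417, 47350]]
... * rho(b^-1) = [[-8, 3], [5, -2]]  ->  [[-444419, 168738], [1264086, -479951]]
... * rho(b^-1) = [[-8, 3], [5, -2]]  ->  [[4399042, -1670733], [-12512443, 4752160]]
... * rho(a^-1) = [[10, 3], [-27, -8]]  ->  [[89100211, 26562990], [-253432750, -75554609]]
... * rho(a^-1) = [[10, 3], [-27, -8]]  ->  [[173801380, 54796713], [-494353057, -155861378]]
... * rho(b^-1) = [[-8, 3], [5, -2]]  ->  [[-1116427475, 411810714], [3175517566, -1171336415]]
... * rho(b^-1) = [[-8, 3], [5, -2]]  ->  [[10990473370, -4172903853], [-31260822603, 11869225528]]
... * rho(b^-1) = [[-8, 3], [5, -2]]  ->  [[-108788306225, 41317227816], [309432708464, -117520918865]]
... * rho(b^-1) = [[-8, 3], [5, -2]]  ->  [[1076892588880, -408999374307], [-3063066262037, 1163339963122]]
... * rho(b^-1) = [[-8, 3], [5, -2]]  ->  [[-10660137582575, 4048676515254], [30321229911906, -11515878712355]]
tr = -10660137582575 + -11515878712355 = -22176016294930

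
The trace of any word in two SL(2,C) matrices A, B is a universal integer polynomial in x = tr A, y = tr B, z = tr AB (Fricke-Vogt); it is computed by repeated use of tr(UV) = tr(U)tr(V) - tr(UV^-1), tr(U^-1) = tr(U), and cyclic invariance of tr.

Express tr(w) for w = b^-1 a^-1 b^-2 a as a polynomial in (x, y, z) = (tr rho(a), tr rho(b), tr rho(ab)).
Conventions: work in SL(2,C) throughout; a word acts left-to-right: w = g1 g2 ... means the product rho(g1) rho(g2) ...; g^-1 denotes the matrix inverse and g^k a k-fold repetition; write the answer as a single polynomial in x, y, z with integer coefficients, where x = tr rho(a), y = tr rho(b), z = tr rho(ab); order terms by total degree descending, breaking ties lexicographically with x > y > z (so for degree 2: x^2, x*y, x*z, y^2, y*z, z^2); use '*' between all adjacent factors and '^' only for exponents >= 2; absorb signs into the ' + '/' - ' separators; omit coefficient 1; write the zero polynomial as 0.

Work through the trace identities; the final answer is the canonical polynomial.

x*y^2*z - x^2*y - y*z^2 + y

apply: tr(b^-1) = tr(b) = y
tr(b^-2) = tr(b^-1) tr(b) - tr(1) = y^2 - 2
tr(a b a) = tr(a) tr(b a) - tr(b) = x*z - y
use: tr(a b a b) = tr(a b) tr(a b) - tr(1)   [split at repeated a] = z^2 - 2
use: tr(b^-1 a b a) = tr(a b a) tr(b) - tr(a b a b) = x*y*z - y^2 - z^2 + 2
tr(a b a^-1 b^-1) = tr(b^-1 a b) tr(a) - tr(b^-1 a b a) = -x*y*z + x^2 + y^2 + z^2 - 2
tr(a^-1 b^-2 a b) = tr(a b a^-1 b^-1) tr(b) - tr(a b a^-1) = -x*y^2*z + x^2*y + y^3 + y*z^2 - 3*y
tr(b^-1 a^-1 b^-2 a) = tr(a^-1 b^-2 a) tr(b) - tr(a^-1 b^-2 a b) = x*y^2*z - x^2*y - y*z^2 + y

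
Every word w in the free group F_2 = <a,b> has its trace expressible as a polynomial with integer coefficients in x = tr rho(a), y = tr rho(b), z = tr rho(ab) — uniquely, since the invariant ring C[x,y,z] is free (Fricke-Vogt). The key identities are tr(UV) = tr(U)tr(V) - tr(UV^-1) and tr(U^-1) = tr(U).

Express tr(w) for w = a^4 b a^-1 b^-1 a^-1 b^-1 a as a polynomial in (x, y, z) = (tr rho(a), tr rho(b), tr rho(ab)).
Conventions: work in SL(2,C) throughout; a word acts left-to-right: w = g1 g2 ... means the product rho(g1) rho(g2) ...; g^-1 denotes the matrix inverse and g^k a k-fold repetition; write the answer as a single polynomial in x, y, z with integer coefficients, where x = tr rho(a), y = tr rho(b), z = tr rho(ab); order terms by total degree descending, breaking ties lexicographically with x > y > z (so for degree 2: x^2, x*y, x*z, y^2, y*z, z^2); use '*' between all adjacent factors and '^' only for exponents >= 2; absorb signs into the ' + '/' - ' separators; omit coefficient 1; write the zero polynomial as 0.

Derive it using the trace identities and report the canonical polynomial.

apply: trace(a^2) = trace(a)*trace(a) - trace(1) = x^2 - 2
trace(a^3) = trace(a)*trace(a^2) - trace(a) = x^3 - 3*x
use: trace(a^4) = trace(a)*trace(a^3) - trace(a^2) = x^4 - 4*x^2 + 2
trace(a b a) = trace(a)*trace(b a) - trace(b) = x*z - y
apply: trace(a b a^2) = trace(a)*trace(a b a) - trace(a b) = x^2*z - x*y - z
trace(a^2 b a^2) = trace(a)*trace(a b a^2) - trace(a b a) = x^3*z - x^2*y - 2*x*z + y
trace(a^4 b a) = trace(a)*trace(a^2 b a^2) - trace(a^2 b a) = x^4*z - x^3*y - 3*x^2*z + 2*x*y + z
use: trace(b a b a) = trace(a b)*trace(a b) - trace(1)   [split at repeated a] = z^2 - 2
trace(b a b) = trace(b)*trace(a b) - trace(a) = y*z - x
trace(b a b a^2) = trace(a)*trace(b a b a) - trace(b a b) = x*z^2 - y*z - x
trace(a b a b a^2) = trace(a)*trace(b a b a^2) - trace(b a b a) = x^2*z^2 - x*y*z - x^2 - z^2 + 2
apply: trace(a^4 b a b) = trace(a)*trace(a b a b a^2) - trace(a b a b a) = x^3*z^2 - x^2*y*z - x^3 - 2*x*z^2 + y*z + 3*x
trace(b^-1 a^4 b a) = trace(a^4 b a)*trace(b) - trace(a^4 b a b) = x^4*y*z - x^3*y^2 - x^3*z^2 - 2*x^2*y*z + x^3 + 2*x*y^2 + 2*x*z^2 - 3*x
trace(a^4 b a^-1 b^-1) = trace(b^-1 a^4 b)*trace(a) - trace(b^-1 a^4 b a) = -x^4*y*z + x^5 + x^3*y^2 + x^3*z^2 + 2*x^2*y*z - 5*x^3 - 2*x*y^2 - 2*x*z^2 + 5*x
use: trace(b^2) = trace(b)*trace(b) - trace(1) = y^2 - 2
trace(b^2 a^2) = trace(a)*trace(b^2 a) - trace(b^2) = x*y*z - x^2 - y^2 + 2
apply: trace(a b^2 a^2) = trace(a)*trace(b^2 a^2) - trace(b^2 a) = x^2*y*z - x^3 - x*y^2 - y*z + 3*x
trace(a^2 b^2 a^2) = trace(a)*trace(a b^2 a^2) - trace(a b^2 a) = x^3*y*z - x^4 - x^2*y^2 - 2*x*y*z + 4*x^2 + y^2 - 2
use: trace(b a^5 b) = trace(a)*trace(a^2 b^2 a^2) - trace(a^2 b^2 a) = x^4*y*z - x^5 - x^3*y^2 - 3*x^2*y*z + 5*x^3 + 2*x*y^2 + y*z - 5*x
apply: trace(b a^5 b a) = trace(a)*trace(a^2 b a b a^2) - trace(a^2 b a b a) = x^4*z^2 - x^3*y*z - x^4 - 3*x^2*z^2 + 2*x*y*z + 4*x^2 + z^2 - 2
apply: trace(b a^5 b a^-1) = trace(b a^5 b)*trace(a) - trace(b a^5 b a) = x^5*y*z - x^6 - x^4*y^2 - x^4*z^2 - 2*x^3*y*z + 6*x^4 + 2*x^2*y^2 + 3*x^2*z^2 - x*y*z - 9*x^2 - z^2 + 2
use: trace(a^-1 b a^5 b a^-1) = trace(b a^5 b a^-1)*trace(a) - trace(b a^5 b) = x^6*y*z - x^7 - x^5*y^2 - x^5*z^2 - 3*x^4*y*z + 7*x^5 + 3*x^3*y^2 + 3*x^3*z^2 + 2*x^2*y*z - 14*x^3 - 2*x*y^2 - x*z^2 - y*z + 7*x
use: trace(b^2 a^5 b) = trace(b)*trace(b a^5 b) - trace(b a^5) = x^4*y^2*z - x^5*y - x^3*y^3 - x^4*z - 3*x^2*y^2*z + 6*x^3*y + 2*x*y^3 + 3*x^2*z + y^2*z - 7*x*y - z
trace(b a b^2 a) = trace(b)*trace(a b a b) - trace(a b a) = y*z^2 - x*z - y
trace(b a b^2) = trace(b)*trace(a b^2) - trace(a b) = y^2*z - x*y - z
apply: trace(a b a b^2 a) = trace(a)*trace(b a b^2 a) - trace(b a b^2) = x*y*z^2 - x^2*z - y^2*z + z
apply: trace(b a b^2 a^3) = trace(a)*trace(a b a b^2 a) - trace(a b a b^2) = x^2*y*z^2 - x^3*z - x*y^2*z - y*z^2 + 2*x*z + y
trace(a b a b^2 a^3) = trace(a)*trace(b a b^2 a^3) - trace(b a b^2 a^2) = x^3*y*z^2 - x^4*z - x^2*y^2*z - 2*x*y*z^2 + 3*x^2*z + y^2*z + x*y - z
apply: trace(b^2 a^5 b a) = trace(a)*trace(a b a b^2 a^3) - trace(a b a b^2 a^2) = x^4*y*z^2 - x^5*z - x^3*y^2*z - 3*x^2*y*z^2 + 4*x^3*z + 2*x*y^2*z + x^2*y + y*z^2 - 3*x*z - y
trace(b a^5 b a^-1 b) = trace(b^2 a^5 b)*trace(a) - trace(b^2 a^5 b a) = x^5*y^2*z - x^6*y - x^4*y^3 - x^4*y*z^2 - 2*x^3*y^2*z + 6*x^4*y + 2*x^2*y^3 + 3*x^2*y*z^2 - x^3*z - x*y^2*z - 8*x^2*y - y*z^2 + 2*x*z + y
apply: trace(b^2 a b a^4) = trace(b)*trace(a b a^4 b) - trace(a b a^4) = x^3*y*z^2 - x^4*z - x^2*y^2*z - 2*x*y*z^2 + 3*x^2*z + y^2*z + x*y - z
apply: trace(b^2 a b a^3) = trace(b)*trace(a b a^3 b) - trace(a b a^3) = x^2*y*z^2 - x^3*z - x*y^2*z - y*z^2 + 2*x*z + y
use: trace(b a b a^5 b) = trace(a)*trace(b^2 a b a^4) - trace(b^2 a b a^3) = x^4*y*z^2 - x^5*z - x^3*y^2*z - 3*x^2*y*z^2 + 4*x^3*z + 2*x*y^2*z + x^2*y + y*z^2 - 3*x*z - y
trace(b a b a b a) = trace(b a)*trace(b a b a) - trace(b^-1 a^-1)   [split at repeated b] = z^3 - 3*z
trace(a b a b a b a) = trace(a)*trace(b a b a b a) - trace(b a b a b) = x*z^3 - y*z^2 - 2*x*z + y
use: trace(b a b a b a^3) = trace(a)*trace(a b a b a b a) - trace(a b a b a b) = x^2*z^3 - x*y*z^2 - 2*x^2*z - z^3 + x*y + 3*z
apply: trace(a^3 b a b a b a) = trace(a)*trace(b a b a b a^3) - trace(b a b a b a^2) = x^3*z^3 - x^2*y*z^2 - 2*x^3*z - 2*x*z^3 + x^2*y + y*z^2 + 5*x*z - y
use: trace(b a b a^5 b a) = trace(a)*trace(a^3 b a b a b a) - trace(a^3 b a b a b) = x^4*z^3 - x^3*y*z^2 - 2*x^4*z - 3*x^2*z^3 + x^3*y + 2*x*y*z^2 + 7*x^2*z + z^3 - 2*x*y - 3*z
use: trace(b a^5 b a^-1 b a) = trace(b a b a^5 b)*trace(a) - trace(b a b a^5 b a) = x^5*y*z^2 - x^6*z - x^4*y^2*z - x^4*z^3 - 2*x^3*y*z^2 + 6*x^4*z + 2*x^2*y^2*z + 3*x^2*z^3 - x*y*z^2 - 10*x^2*z - z^3 + x*y + 3*z
trace(a^-1 b a^5 b a^-1 b) = trace(b a^5 b a^-1 b)*trace(a) - trace(b a^5 b a^-1 b a) = x^6*y^2*z - x^7*y - x^5*y^3 - 2*x^5*y*z^2 + x^6*z - x^4*y^2*z + x^4*z^3 + 6*x^5*y + 2*x^3*y^3 + 5*x^3*y*z^2 - 7*x^4*z - 3*x^2*y^2*z - 3*x^2*z^3 - 8*x^3*y + 12*x^2*z + z^3 - 3*z
apply: trace(a^5 b a^-1 b^-1 a^-1 b) = trace(a^-1 b a^5 b a^-1)*trace(b) - trace(a^-1 b a^5 b a^-1 b) = x^5*y*z^2 - x^6*z - 2*x^4*y^2*z - x^4*z^3 + x^5*y + x^3*y^3 - 2*x^3*y*z^2 + 7*x^4*z + 5*x^2*y^2*z + 3*x^2*z^3 - 6*x^3*y - 2*x*y^3 - x*y*z^2 - 12*x^2*z - y^2*z - z^3 + 7*x*y + 3*z
trace(a^4 b a^-1 b^-1 a^-1 b^-1 a) = trace(a^5 b a^-1 b^-1 a^-1)*trace(b) - trace(a^5 b a^-1 b^-1 a^-1 b) = -x^5*y*z^2 + x^6*z + x^4*y^2*z + x^4*z^3 + 3*x^3*y*z^2 - 7*x^4*z - 3*x^2*y^2*z - 3*x^2*z^3 + x^3*y - x*y*z^2 + 12*x^2*z + y^2*z + z^3 - 2*x*y - 3*z

-x^5*y*z^2 + x^6*z + x^4*y^2*z + x^4*z^3 + 3*x^3*y*z^2 - 7*x^4*z - 3*x^2*y^2*z - 3*x^2*z^3 + x^3*y - x*y*z^2 + 12*x^2*z + y^2*z + z^3 - 2*x*y - 3*z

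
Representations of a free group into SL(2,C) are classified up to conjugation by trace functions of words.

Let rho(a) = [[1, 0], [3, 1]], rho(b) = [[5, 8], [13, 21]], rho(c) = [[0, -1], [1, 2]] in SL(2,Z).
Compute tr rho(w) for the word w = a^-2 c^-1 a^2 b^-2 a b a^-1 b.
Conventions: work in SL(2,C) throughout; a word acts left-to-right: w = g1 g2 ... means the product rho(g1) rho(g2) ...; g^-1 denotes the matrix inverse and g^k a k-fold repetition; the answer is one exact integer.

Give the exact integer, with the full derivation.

402818

rho(a^-1) = [[1, 0], [-3, 1]]
... * rho(a^-1) = [[1, 0], [-3, 1]]  ->  [[1, 0], [-6, 1]]
... * rho(c^-1) = [[2, 1], [-1, 0]]  ->  [[2, 1], [-13, -6]]
... * rho(a) = [[1, 0], [3, 1]]  ->  [[5, 1], [-31, -6]]
... * rho(a) = [[1, 0], [3, 1]]  ->  [[8, 1], [-49, -6]]
... * rho(b^-1) = [[21, -8], [-13, 5]]  ->  [[155, -59], [-951, 362]]
... * rho(b^-1) = [[21, -8], [-13, 5]]  ->  [[4022, -1535], [-24677, 9418]]
... * rho(a) = [[1, 0], [3, 1]]  ->  [[-583, -1535], [3577, 9418]]
... * rho(b) = [[5, 8], [13, 21]]  ->  [[-22870, -36899], [140319, 226394]]
... * rho(a^-1) = [[1, 0], [-3, 1]]  ->  [[87827, -36899], [-538863, 226394]]
... * rho(b) = [[5, 8], [13, 21]]  ->  [[-40552, -72263], [248807, 443370]]
tr = -40552 + 443370 = 402818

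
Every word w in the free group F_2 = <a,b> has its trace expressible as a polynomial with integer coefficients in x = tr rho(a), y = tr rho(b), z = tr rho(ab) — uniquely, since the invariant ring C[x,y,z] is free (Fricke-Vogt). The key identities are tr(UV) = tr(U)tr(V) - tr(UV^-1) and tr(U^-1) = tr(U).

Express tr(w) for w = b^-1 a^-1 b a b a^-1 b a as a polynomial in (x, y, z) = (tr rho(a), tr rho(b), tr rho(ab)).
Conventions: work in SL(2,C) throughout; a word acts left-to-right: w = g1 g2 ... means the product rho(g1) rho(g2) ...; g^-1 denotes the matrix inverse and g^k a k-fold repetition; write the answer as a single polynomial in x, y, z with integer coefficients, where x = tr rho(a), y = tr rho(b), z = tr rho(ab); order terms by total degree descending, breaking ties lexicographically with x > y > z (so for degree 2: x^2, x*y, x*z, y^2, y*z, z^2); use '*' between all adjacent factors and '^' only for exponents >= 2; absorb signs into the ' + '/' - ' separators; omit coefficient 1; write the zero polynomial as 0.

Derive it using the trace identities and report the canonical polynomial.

-x^2*y^2*z^2 + 2*x^3*y*z + x*y^3*z + 2*x*y*z^3 - x^4 - x^2*y^2 - 2*x^2*z^2 - y^2*z^2 - z^4 - 4*x*y*z + 4*x^2 + y^2 + 4*z^2 - 2

tr(b a b) = tr(b) tr(a b) - tr(a) = y*z - x
tr(b a b^2) = tr(b) tr(b a b) - tr(b a) = y^2*z - x*y - z
tr(a b a b) = tr(a b) tr(a b) - tr(1) = z^2 - 2
reduce: tr(a b a) = tr(a) tr(b a) - tr(b) = x*z - y
reduce: tr(a b^2 a b) = tr(b) tr(a b a b) - tr(a b a) = y*z^2 - x*z - y
tr(a^2) = tr(a) tr(a) - tr(1) = x^2 - 2
tr(a b^2 a) = tr(b) tr(a^2 b) - tr(a^2) = x*y*z - x^2 - y^2 + 2
reduce: tr(b a b^2 a b) = tr(b) tr(a b^2 a b) - tr(a b^2 a) = y^2*z^2 - 2*x*y*z + x^2 - 2
tr(a b a b a b) = tr(a b a b) tr(a b) - tr(b a) = z^3 - 3*z
reduce: tr(a b a b a) = tr(a) tr(b a b a) - tr(b a b) = x*z^2 - y*z - x
so tr(b a b^2 a b a) = tr(b) tr(a b a b a b) - tr(a b a b a) = y*z^3 - x*z^2 - 2*y*z + x
tr(a^-1 b a b^2 a b) = tr(b a b^2 a b) tr(a) - tr(b a b^2 a b a) = x*y^2*z^2 - 2*x^2*y*z - y*z^3 + x^3 + x*z^2 + 2*y*z - 3*x
so tr(b a b^-1 a^-1 b a b) = tr(a^-1 b a b^2 a) tr(b) - tr(a^-1 b a b^2 a b) = -x*y^2*z^2 + 2*x^2*y*z + y^3*z + y*z^3 - x^3 - x*y^2 - x*z^2 - 3*y*z + 3*x
tr(b a b a b a b a) = tr(b a b a) tr(b a b a) - tr(1) = z^4 - 4*z^2 + 2
so tr(a^-1 b a b a b a b) = tr(b a b a b a b) tr(a) - tr(b a b a b a b a) = x*y*z^3 - x^2*z^2 - z^4 - 2*x*y*z + x^2 + 4*z^2 - 2
reduce: tr(b a b^-1 a^-1 b a b a) = tr(a^-1 b a b a b a) tr(b) - tr(a^-1 b a b a b a b) = -x*y*z^3 + x^2*z^2 + y^2*z^2 + z^4 + x*y*z - x^2 - y^2 - 4*z^2 + 2
so tr(b^-1 a^-1 b a b a^-1 b a) = tr(b a b^-1 a^-1 b a b) tr(a) - tr(b a b^-1 a^-1 b a b a) = -x^2*y^2*z^2 + 2*x^3*y*z + x*y^3*z + 2*x*y*z^3 - x^4 - x^2*y^2 - 2*x^2*z^2 - y^2*z^2 - z^4 - 4*x*y*z + 4*x^2 + y^2 + 4*z^2 - 2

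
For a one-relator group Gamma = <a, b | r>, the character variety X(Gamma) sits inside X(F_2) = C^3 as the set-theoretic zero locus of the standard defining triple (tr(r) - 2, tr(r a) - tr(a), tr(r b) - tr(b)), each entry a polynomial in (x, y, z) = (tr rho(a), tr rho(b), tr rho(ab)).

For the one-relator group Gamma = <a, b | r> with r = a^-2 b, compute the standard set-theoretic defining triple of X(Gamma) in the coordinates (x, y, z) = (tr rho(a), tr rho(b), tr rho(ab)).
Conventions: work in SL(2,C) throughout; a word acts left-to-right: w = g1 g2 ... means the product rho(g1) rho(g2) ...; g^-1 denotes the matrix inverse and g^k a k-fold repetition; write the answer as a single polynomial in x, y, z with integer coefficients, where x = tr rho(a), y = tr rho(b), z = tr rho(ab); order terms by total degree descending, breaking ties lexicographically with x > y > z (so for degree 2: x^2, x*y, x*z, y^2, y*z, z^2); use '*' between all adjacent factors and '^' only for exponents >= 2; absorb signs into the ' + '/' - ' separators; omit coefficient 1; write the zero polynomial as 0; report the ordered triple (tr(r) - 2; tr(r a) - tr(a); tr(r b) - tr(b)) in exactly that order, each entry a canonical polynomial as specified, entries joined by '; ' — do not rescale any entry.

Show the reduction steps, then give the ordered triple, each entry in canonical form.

x^2*y - x*z - y - 2; x*y - x - z; x^2*y^2 - x*y*z - x^2 - y^2 - y + 2

trace(a^-1 b) = trace(b) * trace(a) - trace(b a)  (eliminate a^-1) = x*y - z
and trace(a^-2 b) = trace(a^-1 b) * trace(a) - trace(a^-1 b a)  (eliminate a^-1) = x^2*y - x*z - y
trace(b^2) = trace(b) * trace(b) - trace(1) = y^2 - 2
and trace(b^2 a) = trace(b) * trace(a b) - trace(a) = y*z - x
and trace(b^2 a^-1) = trace(b^2) * trace(a) - trace(b^2 a) = x*y^2 - y*z - x
trace(a^-2 b^2) = trace(b^2 a^-1) * trace(a) - trace(b^2) = x^2*y^2 - x*y*z - x^2 - y^2 + 2
assemble the triple (trace(r) - 2; trace(r a) - x; trace(r b) - y)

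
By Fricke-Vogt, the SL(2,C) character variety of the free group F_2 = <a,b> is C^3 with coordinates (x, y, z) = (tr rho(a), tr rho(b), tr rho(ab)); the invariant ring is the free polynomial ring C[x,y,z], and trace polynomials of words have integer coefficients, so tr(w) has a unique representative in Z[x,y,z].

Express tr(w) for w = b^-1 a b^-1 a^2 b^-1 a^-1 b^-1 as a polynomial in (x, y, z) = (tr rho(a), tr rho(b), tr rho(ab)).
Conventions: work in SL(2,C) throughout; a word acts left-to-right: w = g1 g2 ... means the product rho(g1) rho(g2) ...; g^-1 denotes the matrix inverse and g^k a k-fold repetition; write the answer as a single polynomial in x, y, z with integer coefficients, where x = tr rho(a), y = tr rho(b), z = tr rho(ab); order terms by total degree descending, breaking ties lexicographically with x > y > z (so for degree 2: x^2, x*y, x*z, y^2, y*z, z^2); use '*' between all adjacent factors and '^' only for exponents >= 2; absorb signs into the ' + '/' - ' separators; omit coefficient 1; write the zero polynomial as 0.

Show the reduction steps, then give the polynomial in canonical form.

tr(a^2) = tr(a) * tr(a) - tr(1)   [square of a] = x^2 - 2
tr(a^3) = tr(a) * tr(a^2) - tr(a)   [square of a] = x^3 - 3*x
tr(b a^2) = tr(a) * tr(b a) - tr(b)   [square of a] = x*z - y
and tr(a^3 b) = tr(a) * tr(b a^2) - tr(b a)   [square of a] = x^2*z - x*y - z
tr(b^-1 a^3) = tr(a^3) * tr(b) - tr(a^3 b)   [inverse elimination on b] = x^3*y - x^2*z - 2*x*y + z
and tr(b^-1 a^3 b^-1) = tr(b^-1 a^3) * tr(b) - tr(b^-1 a^3 b)   [inverse elimination on b] = x^3*y^2 - x^2*y*z - x^3 - 2*x*y^2 + y*z + 3*x
and tr(a^4) = tr(a) * tr(a^3) - tr(a^2)   [square of a] = x^4 - 4*x^2 + 2
and tr(a^4 b) = tr(a) * tr(a^2 b a) - tr(a^2 b)   [square of a] = x^3*z - x^2*y - 2*x*z + y
and tr(a b^-1 a^3) = tr(a^4) * tr(b) - tr(a^4 b)   [inverse elimination on b] = x^4*y - x^3*z - 3*x^2*y + 2*x*z + y
and tr(b a b a) = tr(b a) * tr(b a) - tr(1)   [split at a repeated b] = z^2 - 2
tr(b a b) = tr(b) * tr(a b) - tr(a)   [square of b] = y*z - x
next, tr(a b a b a) = tr(a) * tr(b a b a) - tr(b a b)   [square of a] = x*z^2 - y*z - x
tr(a^3 b a b) = tr(a) * tr(a b a b a) - tr(a b a b)   [square of a] = x^2*z^2 - x*y*z - x^2 - z^2 + 2
tr(a b^-1 a^3 b) = tr(a^3 b a) * tr(b) - tr(a^3 b a b)   [inverse elimination on b] = x^3*y*z - x^2*y^2 - x^2*z^2 - x*y*z + x^2 + y^2 + z^2 - 2
next, tr(b^-1 a^3 b^-1 a) = tr(a b^-1 a^3) * tr(b) - tr(a b^-1 a^3 b)   [inverse elimination on b] = x^4*y^2 - 2*x^3*y*z - 2*x^2*y^2 + x^2*z^2 + 3*x*y*z - x^2 - z^2 + 2
next, tr(a^2 b^-1 a^-1 b^-1 a) = tr(b^-1 a^3 b^-1) * tr(a) - tr(b^-1 a^3 b^-1 a)   [inverse elimination on a] = x^3*y*z - x^4 - x^2*z^2 - 2*x*y*z + 4*x^2 + z^2 - 2
and tr(b a b a b a) = tr(b a) * tr(b a b a) - tr(b^-1 a^-1)   [split at a repeated b] = z^3 - 3*z
tr(b a b a b) = tr(b) * tr(a b a b) - tr(a b a)   [square of b] = y*z^2 - x*z - y
and tr(a b a b a^2 b) = tr(a) * tr(b a b a b a) - tr(b a b a b)   [square of a] = x*z^3 - y*z^2 - 2*x*z + y
and tr(b a b a^2 b^-1 a) = tr(a b a b a^2) * tr(b) - tr(a b a b a^2 b)   [inverse elimination on b] = x^2*y*z^2 - x*y^2*z - x*z^3 - x^2*y + 2*x*z + y
tr(a b a^2 b^-1 a^-1 b) = tr(b a b a^2 b^-1) * tr(a) - tr(b a b a^2 b^-1 a)   [inverse elimination on a] = -x^2*y*z^2 + x^3*z + x*y^2*z + x*z^3 - 3*x*z - y
and tr(a^2 b^-1 a^-1 b^-1 a b) = tr(a b a^2 b^-1 a^-1) * tr(b) - tr(a b a^2 b^-1 a^-1 b)   [inverse elimination on b] = x^2*y*z^2 - x^3*z - x*y^2*z - x*z^3 + x^2*y + 3*x*z - y
tr(b^-1 a b^-1 a^2 b^-1 a^-1) = tr(a^2 b^-1 a^-1 b^-1 a) * tr(b) - tr(a^2 b^-1 a^-1 b^-1 a b)   [inverse elimination on b] = x^3*y^2*z - x^4*y - 2*x^2*y*z^2 + x^3*z - x*y^2*z + x*z^3 + 3*x^2*y + y*z^2 - 3*x*z - y
tr(a^2 b^-1) = tr(a^2) * tr(b) - tr(a^2 b)   [inverse elimination on b] = x^2*y - x*z - y
tr(b^-1 a^2 b^-1) = tr(a^2 b^-1) * tr(b) - tr(a^2)   [inverse elimination on b] = x^2*y^2 - x*y*z - x^2 - y^2 + 2
next, tr(b^-1 a b^-1 a^2 b^-1 a^-1 b^-1) = tr(b^-1 a b^-1 a^2 b^-1 a^-1) * tr(b) - tr(b^-1 a b^-1 a^2 b^-1 a^-1 b)   [inverse elimination on b] = x^3*y^3*z - x^4*y^2 - 2*x^2*y^2*z^2 + x^3*y*z - x*y^3*z + x*y*z^3 + 2*x^2*y^2 + y^2*z^2 - 2*x*y*z + x^2 - 2

x^3*y^3*z - x^4*y^2 - 2*x^2*y^2*z^2 + x^3*y*z - x*y^3*z + x*y*z^3 + 2*x^2*y^2 + y^2*z^2 - 2*x*y*z + x^2 - 2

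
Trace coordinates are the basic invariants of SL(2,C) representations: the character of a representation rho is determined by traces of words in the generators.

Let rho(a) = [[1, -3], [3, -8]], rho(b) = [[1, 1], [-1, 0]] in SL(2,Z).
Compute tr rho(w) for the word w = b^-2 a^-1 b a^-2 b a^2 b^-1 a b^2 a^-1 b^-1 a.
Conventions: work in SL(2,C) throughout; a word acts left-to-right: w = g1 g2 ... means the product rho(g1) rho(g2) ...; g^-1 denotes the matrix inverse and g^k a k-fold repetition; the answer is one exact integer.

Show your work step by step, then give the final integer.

199176770

rho(b^-1) = [[0, -1], [1, 1]]
... * rho(b^-1) = [[0, -1], [1, 1]]  ->  [[-1, -1], [1, 0]]
... * rho(a^-1) = [[-8, 3], [-3, 1]]  ->  [[11, -4], [-8, 3]]
... * rho(b) = [[1, 1], [-1, 0]]  ->  [[15, 11], [-11, -8]]
... * rho(a^-1) = [[-8, 3], [-3, 1]]  ->  [[-153, 56], [112, -41]]
... * rho(a^-1) = [[-8, 3], [-3, 1]]  ->  [[1056, -403], [-773, 295]]
... * rho(b) = [[1, 1], [-1, 0]]  ->  [[1459, 1056], [-1068, -773]]
... * rho(a) = [[1, -3], [3, -8]]  ->  [[4627, -12825], [-3387, 9388]]
... * rho(a) = [[1, -3], [3, -8]]  ->  [[-33848, 88719], [24777, -64943]]
... * rho(b^-1) = [[0, -1], [1, 1]]  ->  [[88719, 122567], [-64943, -89720]]
... * rho(a) = [[1, -3], [3, -8]]  ->  [[456420, -1246693], [-334103, 912589]]
... * rho(b) = [[1, 1], [-1, 0]]  ->  [[1703113, 456420], [-1246692, -334103]]
... * rho(b) = [[1, 1], [-1, 0]]  ->  [[1246693, 1703113], [-912589, -1246692]]
... * rho(a^-1) = [[-8, 3], [-3, 1]]  ->  [[-15082883, 5443192], [11040788, -3984459]]
... * rho(b^-1) = [[0, -1], [1, 1]]  ->  [[5443192, 20526075], [-3984459, -15025247]]
... * rho(a) = [[1, -3], [3, -8]]  ->  [[67021417, -180538176], [-49060200, 132155353]]
tr = 67021417 + 132155353 = 199176770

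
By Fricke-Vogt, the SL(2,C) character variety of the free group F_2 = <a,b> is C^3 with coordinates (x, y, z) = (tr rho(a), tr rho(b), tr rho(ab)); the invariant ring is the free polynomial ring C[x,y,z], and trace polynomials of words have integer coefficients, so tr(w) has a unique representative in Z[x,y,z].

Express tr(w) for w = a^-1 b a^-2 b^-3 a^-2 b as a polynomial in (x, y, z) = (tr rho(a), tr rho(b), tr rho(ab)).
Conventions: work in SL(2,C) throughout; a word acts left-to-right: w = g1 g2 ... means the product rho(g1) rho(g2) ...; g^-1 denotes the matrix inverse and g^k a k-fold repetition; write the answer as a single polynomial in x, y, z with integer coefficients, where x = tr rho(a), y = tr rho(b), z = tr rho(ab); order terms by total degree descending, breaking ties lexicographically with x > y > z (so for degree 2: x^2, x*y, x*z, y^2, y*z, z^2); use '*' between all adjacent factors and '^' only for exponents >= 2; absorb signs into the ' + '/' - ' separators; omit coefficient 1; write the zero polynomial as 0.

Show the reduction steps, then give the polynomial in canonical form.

tr(a^-1) = tr(a) = x
and tr(a b a) = tr(a)*tr(b a) - tr(b)   [square of a] = x*z - y
tr(a b a b) = tr(a b)*tr(a b) - tr(1)   [split at a repeated a] = z^2 - 2
next, tr(b^-1 a b a) = tr(a b a)*tr(b) - tr(a b a b)   [inverse elimination on b] = x*y*z - y^2 - z^2 + 2
tr(b a^-1 b^-1 a) = tr(b^-1 a b)*tr(a) - tr(b^-1 a b a)   [inverse elimination on a] = -x*y*z + x^2 + y^2 + z^2 - 2
tr(b^-1 a^-1 b a^-1) = tr(b a^-1 b^-1)*tr(a) - tr(b a^-1 b^-1 a)   [inverse elimination on a] = x*y*z - y^2 - z^2 + 2
tr(a^2) = tr(a)*tr(a) - tr(1)   [square of a] = x^2 - 2
and tr(a b^2 a) = tr(b)*tr(a^2 b) - tr(a^2)   [square of b] = x*y*z - x^2 - y^2 + 2
and tr(a b^2 a b) = tr(b)*tr(a b a b) - tr(a b a)   [square of b] = y*z^2 - x*z - y
next, tr(b a b^-1 a b) = tr(a b^2 a)*tr(b) - tr(a b^2 a b)   [inverse elimination on b] = x*y^2*z - x^2*y - y^3 - y*z^2 + x*z + 3*y
next, tr(b a b) = tr(b)*tr(a b) - tr(a)   [square of b] = y*z - x
tr(a b a b a) = tr(a)*tr(b a b a) - tr(b a b)   [square of a] = x*z^2 - y*z - x
and tr(a b a b a b) = tr(b a b a)*tr(b a) - tr(a b)   [split at a repeated b] = z^3 - 3*z
tr(b a b^-1 a b a) = tr(a b a b a)*tr(b) - tr(a b a b a b)   [inverse elimination on b] = x*y*z^2 - y^2*z - z^3 - x*y + 3*z
tr(a b a^-1 b a b^-1) = tr(b a b^-1 a b)*tr(a) - tr(b a b^-1 a b a)   [inverse elimination on a] = x^2*y^2*z - x^3*y - x*y^3 - 2*x*y*z^2 + x^2*z + y^2*z + z^3 + 4*x*y - 3*z
tr(a b a^-1 b a) = tr(b a^2 b)*tr(a) - tr(b a^2 b a)   [inverse elimination on a] = x^2*y*z - x^3 - x*y^2 - x*z^2 + y*z + 3*x
tr(b a^-1 b a b^-2 a) = tr(a b a^-1 b a b^-1)*tr(b) - tr(a b a^-1 b a)   [inverse elimination on b] = x^2*y^3*z - x^3*y^2 - x*y^4 - 2*x*y^2*z^2 + y^3*z + y*z^3 + x^3 + 5*x*y^2 + x*z^2 - 4*y*z - 3*x
tr(b^-2 a^-1 b a^-1 b a) = tr(b a^-1 b a b^-2)*tr(a) - tr(b a^-1 b a b^-2 a)   [inverse elimination on a] = -x^2*y^3*z + x^3*y^2 + x*y^4 + 2*x*y^2*z^2 - x^2*y*z - y^3*z - y*z^3 - 4*x*y^2 + 4*y*z + x
and tr(b a^-1 b a^-1 b^-2 a^-1) = tr(b^-2 a^-1 b a^-1 b)*tr(a) - tr(b^-2 a^-1 b a^-1 b a)   [inverse elimination on a] = x^2*y^3*z - x^3*y^2 - x*y^4 - 2*x*y^2*z^2 + 2*x^2*y*z + y^3*z + y*z^3 + 3*x*y^2 - x*z^2 - 4*y*z + x
tr(b^-2 a^-2 b a^-1 b a^-1) = tr(b a^-1 b a^-1 b^-2 a^-1)*tr(a) - tr(b a^-1 b a^-1 b^-2)   [inverse elimination on a] = x^3*y^3*z - x^4*y^2 - x^2*y^4 - 2*x^2*y^2*z^2 + 2*x^3*y*z + x*y^3*z + x*y*z^3 + 3*x^2*y^2 - x^2*z^2 - 5*x*y*z + x^2 + y^2 + z^2 - 2
tr(b^-1 a^-2 b a^-1) = tr(a^-1 b a^-1 b^-1)*tr(a) - tr(a^-1 b a^-1 b^-1 a)   [inverse elimination on a] = x^2*y*z - x*y^2 - x*z^2 + x
next, tr(b^-2 a^-2 b a^-1 b a^-2) = tr(b^-2 a^-2 b a^-1 b a^-1)*tr(a) - tr(b^-2 a^-2 b a^-1 b)   [inverse elimination on a] = x^4*y^3*z - x^5*y^2 - x^3*y^4 - 2*x^3*y^2*z^2 + 2*x^4*y*z + x^2*y^3*z + x^2*y*z^3 + 3*x^3*y^2 - x^3*z^2 - 6*x^2*y*z + x^3 + 2*x*y^2 + 2*x*z^2 - 3*x
tr(b^2) = tr(b)*tr(b) - tr(1)   [square of b] = y^2 - 2
tr(b^2 a^-1) = tr(b^2)*tr(a) - tr(b^2 a)   [inverse elimination on a] = x*y^2 - y*z - x
and tr(a^-1 b^2 a^-1) = tr(b^2 a^-1)*tr(a) - tr(b^2)   [inverse elimination on a] = x^2*y^2 - x*y*z - x^2 - y^2 + 2
tr(b^3) = tr(b)*tr(b^2) - tr(b)   [square of b] = y^3 - 3*y
tr(b^3 a) = tr(b)*tr(a b^2) - tr(a b)   [square of b] = y^2*z - x*y - z
and tr(b a^-1 b^2) = tr(b^3)*tr(a) - tr(b^3 a)   [inverse elimination on a] = x*y^3 - y^2*z - 2*x*y + z
and tr(b a^-1 b^2 a) = tr(b^2 a b)*tr(a) - tr(b^2 a b a)   [inverse elimination on a] = x*y^2*z - x^2*y - y*z^2 + y
and tr(a^-1 b^2 a^-1 b) = tr(b a^-1 b^2)*tr(a) - tr(b a^-1 b^2 a)   [inverse elimination on a] = x^2*y^3 - 2*x*y^2*z - x^2*y + y*z^2 + x*z - y
tr(b a^-1 b^-1 a^-1 b) = tr(a^-1 b^2 a^-1)*tr(b) - tr(a^-1 b^2 a^-1 b)   [inverse elimination on b] = x*y^2*z - y^3 - y*z^2 - x*z + 3*y
and tr(a^-1 b a b) = tr(b a b)*tr(a) - tr(b a b a)   [inverse elimination on a] = x*y*z - x^2 - z^2 + 2
and tr(a^-1 b a b a^-1) = tr(a^-1 b a b)*tr(a) - tr(a^-1 b a b a)   [inverse elimination on a] = x^2*y*z - x^3 - x*z^2 - y*z + 3*x
and tr(b a^-1 b a b) = tr(b a b^2)*tr(a) - tr(b a b^2 a)   [inverse elimination on a] = x*y^2*z - x^2*y - y*z^2 + y
next, tr(b a^-1 b a b a) = tr(b a b a b)*tr(a) - tr(b a b a b a)   [inverse elimination on a] = x*y*z^2 - x^2*z - z^3 - x*y + 3*z
next, tr(a^-1 b a b a^-1 b) = tr(b a^-1 b a b)*tr(a) - tr(b a^-1 b a b a)   [inverse elimination on a] = x^2*y^2*z - x^3*y - 2*x*y*z^2 + x^2*z + z^3 + 2*x*y - 3*z
tr(b a^-1 b^-1 a^-1 b a) = tr(a^-1 b a b a^-1)*tr(b) - tr(a^-1 b a b a^-1 b)   [inverse elimination on b] = x*y*z^2 - x^2*z - y^2*z - z^3 + x*y + 3*z
and tr(a^-1 b^-1 a^-1 b a^-1 b) = tr(b a^-1 b^-1 a^-1 b)*tr(a) - tr(b a^-1 b^-1 a^-1 b a)   [inverse elimination on a] = x^2*y^2*z - x*y^3 - 2*x*y*z^2 + y^2*z + z^3 + 2*x*y - 3*z
tr(a^-1 b) = tr(b)*tr(a) - tr(b a)   [inverse elimination on a] = x*y - z
tr(a^-1 b a^-1) = tr(a^-1 b)*tr(a) - tr(a^-1 b a)   [inverse elimination on a] = x^2*y - x*z - y
and tr(a^-1 b a^-1 b a^-2 b^-1) = tr(a^-1 b^-1 a^-1 b a^-1 b)*tr(a) - tr(a^-1 b^-1 a^-1 b a^-1 b a)   [inverse elimination on a] = x^3*y^2*z - x^2*y^3 - 2*x^2*y*z^2 + x*y^2*z + x*z^3 + x^2*y - 2*x*z + y
tr(a^-1 b a^-2) = tr(b a^-2)*tr(a) - tr(b a^-1)   [inverse elimination on a] = x^3*y - x^2*z - 2*x*y + z
tr(b^-1 a^-2 b a^-1 b a^-2) = tr(a^-1 b a^-1 b a^-2 b^-1)*tr(a) - tr(a^-1 b a^-1 b a^-2 b^-1 a)   [inverse elimination on a] = x^4*y^2*z - x^3*y^3 - 2*x^3*y*z^2 + x^2*y^2*z + x^2*z^3 - x^2*z + 3*x*y - z
tr(a^-1 b a^-2 b^-3 a^-2 b) = tr(b^-2 a^-2 b a^-1 b a^-2)*tr(b) - tr(b^-2 a^-2 b a^-1 b a^-2 b)   [inverse elimination on b] = x^4*y^4*z - x^5*y^3 - x^3*y^5 - 2*x^3*y^3*z^2 + x^4*y^2*z + x^2*y^4*z + x^2*y^2*z^3 + 4*x^3*y^3 + x^3*y*z^2 - 7*x^2*y^2*z - x^2*z^3 + x^3*y + 2*x*y^3 + 2*x*y*z^2 + x^2*z - 6*x*y + z

x^4*y^4*z - x^5*y^3 - x^3*y^5 - 2*x^3*y^3*z^2 + x^4*y^2*z + x^2*y^4*z + x^2*y^2*z^3 + 4*x^3*y^3 + x^3*y*z^2 - 7*x^2*y^2*z - x^2*z^3 + x^3*y + 2*x*y^3 + 2*x*y*z^2 + x^2*z - 6*x*y + z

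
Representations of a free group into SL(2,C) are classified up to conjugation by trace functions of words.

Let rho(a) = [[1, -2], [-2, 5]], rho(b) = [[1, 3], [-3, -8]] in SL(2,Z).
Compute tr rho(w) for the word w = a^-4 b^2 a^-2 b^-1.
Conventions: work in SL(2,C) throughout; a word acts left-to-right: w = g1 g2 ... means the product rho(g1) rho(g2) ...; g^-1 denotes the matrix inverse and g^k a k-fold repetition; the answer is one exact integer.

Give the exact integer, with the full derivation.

-320915

rho(a^-1) = [[5, 2], [2, 1]]
... * rho(a^-1) = [[5, 2], [2, 1]]  ->  [[29, 12], [12, 5]]
... * rho(a^-1) = [[5, 2], [2, 1]]  ->  [[169, 70], [70, 29]]
... * rho(a^-1) = [[5, 2], [2, 1]]  ->  [[985, 408], [408, 169]]
... * rho(b) = [[1, 3], [-3, -8]]  ->  [[-239, -309], [-99, -128]]
... * rho(b) = [[1, 3], [-3, -8]]  ->  [[688, 1755], [285, 727]]
... * rho(a^-1) = [[5, 2], [2, 1]]  ->  [[6950, 3131], [2879, 1297]]
... * rho(a^-1) = [[5, 2], [2, 1]]  ->  [[41012, 17031], [16989, 7055]]
... * rho(b^-1) = [[-8, -3], [3, 1]]  ->  [[-277003, -106005], [-114747, -43912]]
tr = -277003 + -43912 = -320915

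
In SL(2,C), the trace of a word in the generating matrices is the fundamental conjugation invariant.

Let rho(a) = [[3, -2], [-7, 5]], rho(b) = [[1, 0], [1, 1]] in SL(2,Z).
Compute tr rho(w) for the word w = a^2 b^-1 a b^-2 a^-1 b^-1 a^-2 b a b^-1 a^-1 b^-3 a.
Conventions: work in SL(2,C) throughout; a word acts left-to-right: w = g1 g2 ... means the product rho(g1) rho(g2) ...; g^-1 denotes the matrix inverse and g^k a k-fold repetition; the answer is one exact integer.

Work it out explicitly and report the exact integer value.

rho(a) = [[3, -2], [-7, 5]]
... * rho(a) = [[3, -2], [-7, 5]]  ->  [[23, -16], [-56, 39]]
... * rho(b^-1) = [[1, 0], [-1, 1]]  ->  [[39, -16], [-95, 39]]
... * rho(a) = [[3, -2], [-7, 5]]  ->  [[229, -158], [-558, 385]]
... * rho(b^-1) = [[1, 0], [-1, 1]]  ->  [[387, -158], [-943, 385]]
... * rho(b^-1) = [[1, 0], [-1, 1]]  ->  [[545, -158], [-1328, 385]]
... * rho(a^-1) = [[5, 2], [7, 3]]  ->  [[1619, 616], [-3945, -1501]]
... * rho(b^-1) = [[1, 0], [-1, 1]]  ->  [[1003, 616], [-2444, -1501]]
... * rho(a^-1) = [[5, 2], [7, 3]]  ->  [[9327, 3854], [-22727, -9391]]
... * rho(a^-1) = [[5, 2], [7, 3]]  ->  [[73613, 30216], [-179372, -73627]]
... * rho(b) = [[1, 0], [1, 1]]  ->  [[103829, 30216], [-252999, -73627]]
... * rho(a) = [[3, -2], [-7, 5]]  ->  [[99975, -56578], [-243608, 137863]]
... * rho(b^-1) = [[1, 0], [-1, 1]]  ->  [[156553, -56578], [-381471, 137863]]
... * rho(a^-1) = [[5, 2], [7, 3]]  ->  [[386719, 143372], [-942314, -349353]]
... * rho(b^-1) = [[1, 0], [-1, 1]]  ->  [[243347, 143372], [-592961, -349353]]
... * rho(b^-1) = [[1, 0], [-1, 1]]  ->  [[99975, 143372], [-243608, -349353]]
... * rho(b^-1) = [[1, 0], [-1, 1]]  ->  [[-43397, 143372], [105745, -349353]]
... * rho(a) = [[3, -2], [-7, 5]]  ->  [[-1133795, 803654], [2762706, -1958255]]
tr = -1133795 + -1958255 = -3092050

-3092050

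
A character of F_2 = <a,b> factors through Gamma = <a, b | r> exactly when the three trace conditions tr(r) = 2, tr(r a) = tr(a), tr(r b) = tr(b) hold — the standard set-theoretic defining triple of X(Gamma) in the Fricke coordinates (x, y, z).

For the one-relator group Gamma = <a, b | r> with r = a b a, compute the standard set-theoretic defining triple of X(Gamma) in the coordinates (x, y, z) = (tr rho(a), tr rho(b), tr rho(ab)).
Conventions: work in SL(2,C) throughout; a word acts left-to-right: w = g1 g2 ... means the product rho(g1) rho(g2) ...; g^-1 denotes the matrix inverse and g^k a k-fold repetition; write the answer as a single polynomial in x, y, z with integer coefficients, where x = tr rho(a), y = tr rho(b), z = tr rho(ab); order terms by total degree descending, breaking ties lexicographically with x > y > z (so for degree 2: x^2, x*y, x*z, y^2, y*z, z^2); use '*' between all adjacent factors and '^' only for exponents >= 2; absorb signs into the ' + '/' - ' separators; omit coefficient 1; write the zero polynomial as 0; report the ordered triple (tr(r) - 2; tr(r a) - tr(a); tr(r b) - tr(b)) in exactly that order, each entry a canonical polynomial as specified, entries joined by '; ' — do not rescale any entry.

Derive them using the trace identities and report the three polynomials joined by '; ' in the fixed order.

x*z - y - 2; x^2*z - x*y - x - z; z^2 - y - 2

trace(a b a) = trace(a)*trace(b a) - trace(b)  (reduce the a square) = x*z - y
trace(a b a^2) = trace(a)*trace(a b a) - trace(a b)  (reduce the a square) = x^2*z - x*y - z
apply: trace(a b a b) = trace(b a)*trace(b a) - trace(1) = z^2 - 2
assemble the triple (trace(r) - 2; trace(r a) - x; trace(r b) - y)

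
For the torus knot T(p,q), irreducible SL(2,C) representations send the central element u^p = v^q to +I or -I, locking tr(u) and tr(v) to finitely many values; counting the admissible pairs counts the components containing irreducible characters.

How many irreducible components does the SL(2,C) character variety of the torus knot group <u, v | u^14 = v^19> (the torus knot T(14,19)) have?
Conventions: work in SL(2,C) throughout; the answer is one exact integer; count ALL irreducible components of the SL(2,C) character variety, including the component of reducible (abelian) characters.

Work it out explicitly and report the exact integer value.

Gamma = < u, v | u^14 = v^19 > (torus knot T(14,19)); the central element u^14 = v^19 acts as +I or -I in any irreducible SL(2,C) representation.
So on each irreducible component the traces are pinned: tr(u) = 2*cos(pi*alpha/14) with 1 <= alpha <= 13, tr(v) = 2*cos(pi*beta/19) with 1 <= beta <= 18.
The two central values (-1)^alpha I and (-1)^beta I must be the same matrix, so alpha and beta share a parity.
Counting: 7 odd alphas x 9 odd betas + 6 even alphas x 9 even betas = 63 + 54 = 117.
That is 117 components of irreducible characters, and with the reducible (abelian) component the total is 118.

118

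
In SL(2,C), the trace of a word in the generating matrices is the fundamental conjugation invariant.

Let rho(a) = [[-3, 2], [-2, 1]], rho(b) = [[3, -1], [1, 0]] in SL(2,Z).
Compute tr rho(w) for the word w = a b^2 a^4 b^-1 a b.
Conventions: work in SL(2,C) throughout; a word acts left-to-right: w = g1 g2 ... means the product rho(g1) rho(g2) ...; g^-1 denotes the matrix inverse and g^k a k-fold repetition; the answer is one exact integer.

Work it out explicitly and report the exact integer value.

-177

rho(a) = [[-3, 2], [-2, 1]]
... * rho(b) = [[3, -1], [1, 0]]  ->  [[-7, 3], [-5, 2]]
... * rho(b) = [[3, -1], [1, 0]]  ->  [[-18, 7], [-13, 5]]
... * rho(a) = [[-3, 2], [-2, 1]]  ->  [[40, -29], [29, -21]]
... * rho(a) = [[-3, 2], [-2, 1]]  ->  [[-62, 51], [-45, 37]]
... * rho(a) = [[-3, 2], [-2, 1]]  ->  [[84, -73], [61, -53]]
... * rho(a) = [[-3, 2], [-2, 1]]  ->  [[-106, 95], [-77, 69]]
... * rho(b^-1) = [[0, 1], [-1, 3]]  ->  [[-95, 179], [-69, 130]]
... * rho(a) = [[-3, 2], [-2, 1]]  ->  [[-73, -11], [-53, -8]]
... * rho(b) = [[3, -1], [1, 0]]  ->  [[-230, 73], [-167, 53]]
tr = -230 + 53 = -177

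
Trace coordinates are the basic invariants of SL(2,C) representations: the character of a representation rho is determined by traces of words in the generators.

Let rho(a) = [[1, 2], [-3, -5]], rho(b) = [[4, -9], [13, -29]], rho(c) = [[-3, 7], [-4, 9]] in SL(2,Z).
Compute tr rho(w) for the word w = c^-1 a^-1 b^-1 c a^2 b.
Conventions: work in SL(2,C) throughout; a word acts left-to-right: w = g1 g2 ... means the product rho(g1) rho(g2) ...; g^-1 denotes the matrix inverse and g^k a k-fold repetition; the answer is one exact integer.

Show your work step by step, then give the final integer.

rho(c^-1) = [[9, -7], [4, -3]]
... * rho(a^-1) = [[-5, -2], [3, 1]]  ->  [[-66, -25], [-29, -11]]
... * rho(b^-1) = [[-29, 9], [-13, 4]]  ->  [[2239, -694], [984, -305]]
... * rho(c) = [[-3, 7], [-4, 9]]  ->  [[-3941, 9427], [-1732, 4143]]
... * rho(a) = [[1, 2], [-3, -5]]  ->  [[-32222, -55017], [-14161, -24179]]
... * rho(a) = [[1, 2], [-3, -5]]  ->  [[132829, 210641], [58376, 92573]]
... * rho(b) = [[4, -9], [13, -29]]  ->  [[3269649, -7304050], [1436953, -3210001]]
tr = 3269649 + -3210001 = 59648

59648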